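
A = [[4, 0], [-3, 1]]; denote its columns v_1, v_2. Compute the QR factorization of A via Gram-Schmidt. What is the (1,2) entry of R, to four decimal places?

r_{12} = -0.6000

v_1 = (4, -3); ‖v_1‖ = 5.0000, so e_1 = (0.8000, -0.6000).
r_{12} = e_1·v_2 = -0.6000.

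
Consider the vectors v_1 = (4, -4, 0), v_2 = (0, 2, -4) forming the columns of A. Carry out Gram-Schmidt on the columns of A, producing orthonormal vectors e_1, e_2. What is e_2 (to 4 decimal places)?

e_2 = (0.2357, 0.2357, -0.9428)

v_1 = (4, -4, 0); ‖v_1‖ = 5.6569, so e_1 = (0.7071, -0.7071, 0.0000).
e_1·v_2 = 0.7071·0 + (-0.7071)·2 + 0.0000·(-4) = -1.4142.
u_2 = v_2 + 1.4142·e_1 = (1.0000, 1.0000, -4.0000).
‖u_2‖ = 4.2426, so e_2 = (0.2357, 0.2357, -0.9428).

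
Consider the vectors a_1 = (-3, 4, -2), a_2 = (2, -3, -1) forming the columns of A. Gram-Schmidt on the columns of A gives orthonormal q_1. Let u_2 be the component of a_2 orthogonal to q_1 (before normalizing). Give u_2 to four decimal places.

u_2 = (0.3448, -0.7931, -2.1034)

q_1 = a_1/‖a_1‖ = (-3, 4, -2)/5.3852 = (-0.5571, 0.7428, -0.3714).
r_{12} = q_1·a_2 = -2.9711.
u_2 = a_2 + 2.9711·q_1 = (0.3448, -0.7931, -2.1034).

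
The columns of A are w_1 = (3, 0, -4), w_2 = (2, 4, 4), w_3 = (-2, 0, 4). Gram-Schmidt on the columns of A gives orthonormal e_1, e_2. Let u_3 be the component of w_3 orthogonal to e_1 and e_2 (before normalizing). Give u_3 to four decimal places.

e_1 = w_1/‖w_1‖ = (3, 0, -4)/5.0000 = (0.6000, 0.0000, -0.8000).
r_{12} = e_1·w_2 = -2.0000.
u_2 = w_2 + 2.0000·e_1 = (3.2000, 4.0000, 2.4000).
‖u_2‖ = 5.6569, so e_2 = (0.5657, 0.7071, 0.4243).
r_{13} = e_1·w_3 = -4.4000; r_{23} = e_2·w_3 = 0.5657.
u_3 = w_3 + 4.4000·e_1 − 0.5657·e_2 = (0.3200, -0.4000, 0.2400).

u_3 = (0.3200, -0.4000, 0.2400)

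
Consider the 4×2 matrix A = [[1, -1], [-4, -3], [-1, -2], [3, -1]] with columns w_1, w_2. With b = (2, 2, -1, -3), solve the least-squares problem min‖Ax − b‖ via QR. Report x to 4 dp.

q_1 = w_1/‖w_1‖ = (1, -4, -1, 3)/5.1962 = (0.1925, -0.7698, -0.1925, 0.5774).
r_{12} = q_1·w_2 = 1.9245.
u_2 = w_2 − 1.9245·q_1 = (-1.3704, -1.5185, -1.6296, -2.1111).
‖u_2‖ = 3.3610, so q_2 = (-0.4077, -0.4518, -0.4849, -0.6281).
Qᵀb = (-2.6943, 0.6502).
Back-substitute: x_2 = 0.6502/3.3610 = 0.1934.
x_1 = (-2.6943 − 1.9245·0.1934)/5.1962 = -0.5902.

x = (-0.5902, 0.1934)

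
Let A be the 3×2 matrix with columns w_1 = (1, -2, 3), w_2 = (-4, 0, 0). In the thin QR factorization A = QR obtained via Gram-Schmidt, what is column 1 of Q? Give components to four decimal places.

w_1 = (1, -2, 3); ‖w_1‖ = 3.7417, so e_1 = (0.2673, -0.5345, 0.8018).

e_1 = (0.2673, -0.5345, 0.8018)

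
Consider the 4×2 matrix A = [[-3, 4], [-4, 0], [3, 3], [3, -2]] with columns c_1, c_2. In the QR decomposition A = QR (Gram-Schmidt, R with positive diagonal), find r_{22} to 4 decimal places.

r_{22} = 5.2073

c_1 = (-3, -4, 3, 3); ‖c_1‖ = 6.5574, so e_1 = (-0.4575, -0.6100, 0.4575, 0.4575).
e_1·c_2 = (-0.4575)·4 + (-0.6100)·0 + 0.4575·3 + 0.4575·(-2) = -1.3725.
u_2 = c_2 + 1.3725·e_1 = (3.3721, -0.8372, 3.6279, -1.3721).
r_{22} = ‖u_2‖ = 5.2073.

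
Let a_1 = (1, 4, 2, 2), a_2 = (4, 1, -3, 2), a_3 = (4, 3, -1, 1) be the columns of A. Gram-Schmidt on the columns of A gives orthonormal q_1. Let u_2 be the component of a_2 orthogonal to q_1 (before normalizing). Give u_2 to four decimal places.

q_1 = a_1/‖a_1‖ = (1, 4, 2, 2)/5.0000 = (0.2000, 0.8000, 0.4000, 0.4000).
r_{12} = q_1·a_2 = 1.2000.
u_2 = a_2 − 1.2000·q_1 = (3.7600, 0.0400, -3.4800, 1.5200).

u_2 = (3.7600, 0.0400, -3.4800, 1.5200)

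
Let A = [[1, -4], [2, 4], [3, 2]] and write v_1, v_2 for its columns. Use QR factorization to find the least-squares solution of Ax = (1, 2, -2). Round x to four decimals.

e_1 = v_1/‖v_1‖ = (1, 2, 3)/3.7417 = (0.2673, 0.5345, 0.8018).
r_{12} = e_1·v_2 = 2.6726.
u_2 = v_2 − 2.6726·e_1 = (-4.7143, 2.5714, -0.1429).
‖u_2‖ = 5.3719, so e_2 = (-0.8776, 0.4787, -0.0266).
Qᵀb = (-0.2673, 0.1330).
Back-substitute: x_2 = 0.1330/5.3719 = 0.0248.
x_1 = (-0.2673 − 2.6726·0.0248)/3.7417 = -0.0891.

x = (-0.0891, 0.0248)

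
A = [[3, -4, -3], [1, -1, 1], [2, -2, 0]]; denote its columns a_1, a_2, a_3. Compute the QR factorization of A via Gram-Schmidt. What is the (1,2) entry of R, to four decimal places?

e_1 = a_1/‖a_1‖ = (3, 1, 2)/3.7417 = (0.8018, 0.2673, 0.5345).
r_{12} = e_1·a_2 = -4.5434.

r_{12} = -4.5434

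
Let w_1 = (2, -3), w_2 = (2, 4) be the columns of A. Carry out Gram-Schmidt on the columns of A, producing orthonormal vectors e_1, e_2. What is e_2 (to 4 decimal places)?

w_1 = (2, -3); ‖w_1‖ = 3.6056, so e_1 = (0.5547, -0.8321).
e_1·w_2 = 0.5547·2 + (-0.8321)·4 = -2.2188.
u_2 = w_2 + 2.2188·e_1 = (3.2308, 2.1538).
‖u_2‖ = 3.8829, so e_2 = (0.8321, 0.5547).

e_2 = (0.8321, 0.5547)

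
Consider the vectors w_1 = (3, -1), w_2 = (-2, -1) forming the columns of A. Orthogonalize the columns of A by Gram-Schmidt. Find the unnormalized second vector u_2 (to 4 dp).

w_1 = (3, -1); ‖w_1‖ = 3.1623, so e_1 = (0.9487, -0.3162).
e_1·w_2 = 0.9487·(-2) + (-0.3162)·(-1) = -1.5811.
u_2 = w_2 + 1.5811·e_1 = (-0.5000, -1.5000).

u_2 = (-0.5000, -1.5000)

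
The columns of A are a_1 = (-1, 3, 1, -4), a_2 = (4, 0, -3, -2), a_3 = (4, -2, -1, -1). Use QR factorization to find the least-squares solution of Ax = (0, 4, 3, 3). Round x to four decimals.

q_1 = a_1/‖a_1‖ = (-1, 3, 1, -4)/5.1962 = (-0.1925, 0.5774, 0.1925, -0.7698).
r_{12} = q_1·a_2 = 0.1925.
u_2 = a_2 − 0.1925·q_1 = (4.0370, -0.1111, -3.0370, -1.8519).
‖u_2‖ = 5.3817, so q_2 = (0.7501, -0.0206, -0.5643, -0.3441).
r_{13} = q_1·a_3 = -1.3472; r_{23} = q_2·a_3 = 3.9503.
u_3 = a_3 + 1.3472·q_1 − 3.9503·q_2 = (0.7775, -1.1407, 1.4885, -0.6777).
‖u_3‖ = 2.1402, so q_3 = (0.3633, -0.5330, 0.6955, -0.3167).
Qᵀb = (0.5774, -2.8079, -0.9954).
Back-substitute: x_3 = -0.9954/2.1402 = -0.4651.
x_2 = (-2.8079 − 3.9503·(-0.4651))/5.3817 = -0.1803.
x_1 = (0.5774 − 0.1925·(-0.1803) + 1.3472·(-0.4651))/5.1962 = -0.0028.

x = (-0.0028, -0.1803, -0.4651)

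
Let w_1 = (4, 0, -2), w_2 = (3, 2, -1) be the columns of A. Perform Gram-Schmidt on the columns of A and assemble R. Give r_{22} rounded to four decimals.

e_1 = w_1/‖w_1‖ = (4, 0, -2)/4.4721 = (0.8944, 0.0000, -0.4472).
r_{12} = e_1·w_2 = 3.1305.
u_2 = w_2 − 3.1305·e_1 = (0.2000, 2.0000, 0.4000).
r_{22} = ‖u_2‖ = 2.0494.

r_{22} = 2.0494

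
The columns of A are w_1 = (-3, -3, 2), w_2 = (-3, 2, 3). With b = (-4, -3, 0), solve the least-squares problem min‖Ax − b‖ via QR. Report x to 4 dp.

x = (1.0124, -0.1414)

w_1 = (-3, -3, 2); ‖w_1‖ = 4.6904, so e_1 = (-0.6396, -0.6396, 0.4264).
e_1·w_2 = (-0.6396)·(-3) + (-0.6396)·2 + 0.4264·3 = 1.9188.
u_2 = w_2 − 1.9188·e_1 = (-1.7727, 3.2273, 2.1818).
‖u_2‖ = 4.2800, so e_2 = (-0.4142, 0.7540, 0.5098).
Qᵀb = (4.4772, -0.6054).
Back-substitute: x_2 = -0.6054/4.2800 = -0.1414.
x_1 = (4.4772 − 1.9188·(-0.1414))/4.6904 = 1.0124.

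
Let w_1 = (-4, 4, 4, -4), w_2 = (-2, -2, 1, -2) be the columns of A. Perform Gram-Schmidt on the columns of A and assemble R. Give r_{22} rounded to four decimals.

r_{22} = 3.2787

q_1 = w_1/‖w_1‖ = (-4, 4, 4, -4)/8.0000 = (-0.5000, 0.5000, 0.5000, -0.5000).
r_{12} = q_1·w_2 = 1.5000.
u_2 = w_2 − 1.5000·q_1 = (-1.2500, -2.7500, 0.2500, -1.2500).
r_{22} = ‖u_2‖ = 3.2787.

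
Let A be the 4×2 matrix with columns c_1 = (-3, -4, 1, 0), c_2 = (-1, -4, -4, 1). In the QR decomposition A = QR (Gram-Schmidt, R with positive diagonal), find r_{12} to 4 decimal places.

c_1 = (-3, -4, 1, 0); ‖c_1‖ = 5.0990, so e_1 = (-0.5883, -0.7845, 0.1961, 0.0000).
r_{12} = e_1·c_2 = 2.9417.

r_{12} = 2.9417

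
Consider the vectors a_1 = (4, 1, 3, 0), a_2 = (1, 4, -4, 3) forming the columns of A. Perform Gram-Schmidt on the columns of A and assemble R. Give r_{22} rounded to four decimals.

a_1 = (4, 1, 3, 0); ‖a_1‖ = 5.0990, so q_1 = (0.7845, 0.1961, 0.5883, 0.0000).
q_1·a_2 = 0.7845·1 + 0.1961·4 + 0.5883·(-4) + 0.0000·3 = -0.7845.
u_2 = a_2 + 0.7845·q_1 = (1.6154, 4.1538, -3.5385, 3.0000).
r_{22} = ‖u_2‖ = 6.4331.

r_{22} = 6.4331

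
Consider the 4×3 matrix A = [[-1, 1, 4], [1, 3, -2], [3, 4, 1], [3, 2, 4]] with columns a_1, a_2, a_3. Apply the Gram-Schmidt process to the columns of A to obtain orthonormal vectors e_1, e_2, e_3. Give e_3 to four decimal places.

e_3 = (0.7415, -0.4624, -0.0785, 0.4798)

e_1 = a_1/‖a_1‖ = (-1, 1, 3, 3)/4.4721 = (-0.2236, 0.2236, 0.6708, 0.6708).
r_{12} = e_1·a_2 = 4.4721.
u_2 = a_2 − 4.4721·e_1 = (2.0000, 2.0000, 1.0000, -1.0000).
‖u_2‖ = 3.1623, so e_2 = (0.6325, 0.6325, 0.3162, -0.3162).
r_{13} = e_1·a_3 = 2.0125; r_{23} = e_2·a_3 = 0.3162.
u_3 = a_3 − 2.0125·e_1 − 0.3162·e_2 = (4.2500, -2.6500, -0.4500, 2.7500).
‖u_3‖ = 5.7315, so e_3 = (0.7415, -0.4624, -0.0785, 0.4798).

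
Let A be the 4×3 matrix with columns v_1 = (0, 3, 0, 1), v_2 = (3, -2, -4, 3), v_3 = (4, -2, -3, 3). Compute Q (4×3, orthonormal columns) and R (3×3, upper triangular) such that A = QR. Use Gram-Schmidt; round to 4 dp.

e_1 = v_1/‖v_1‖ = (0, 3, 0, 1)/3.1623 = (0.0000, 0.9487, 0.0000, 0.3162).
r_{12} = e_1·v_2 = -0.9487.
u_2 = v_2 + 0.9487·e_1 = (3.0000, -1.1000, -4.0000, 3.3000).
‖u_2‖ = 6.0910, so e_2 = (0.4925, -0.1806, -0.6567, 0.5418).
r_{13} = e_1·v_3 = -0.9487; r_{23} = e_2·v_3 = 5.9268.
u_3 = v_3 + 0.9487·e_1 − 5.9268·e_2 = (1.0809, -0.0296, 0.8922, 0.0889).
‖u_3‖ = 1.4047, so e_3 = (0.7695, -0.0211, 0.6352, 0.0633).

Q = [[0.0000, 0.4925, 0.7695], [0.9487, -0.1806, -0.0211], [0.0000, -0.6567, 0.6352], [0.3162, 0.5418, 0.0633]], R = [[3.1623, -0.9487, -0.9487], [0.0000, 6.0910, 5.9268], [0.0000, 0.0000, 1.4047]]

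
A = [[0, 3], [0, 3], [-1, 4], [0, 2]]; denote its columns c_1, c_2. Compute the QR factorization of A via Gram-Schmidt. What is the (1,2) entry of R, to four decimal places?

r_{12} = -4.0000

e_1 = c_1/‖c_1‖ = (0, 0, -1, 0)/1.0000 = (0.0000, 0.0000, -1.0000, 0.0000).
r_{12} = e_1·c_2 = -4.0000.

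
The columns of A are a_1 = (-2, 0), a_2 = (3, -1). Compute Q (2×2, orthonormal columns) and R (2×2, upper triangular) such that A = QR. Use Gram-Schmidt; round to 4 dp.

e_1 = a_1/‖a_1‖ = (-2, 0)/2.0000 = (-1.0000, 0.0000).
r_{12} = e_1·a_2 = -3.0000.
u_2 = a_2 + 3.0000·e_1 = (0.0000, -1.0000).
‖u_2‖ = 1.0000, so e_2 = (0.0000, -1.0000).

Q = [[-1.0000, 0.0000], [0.0000, -1.0000]], R = [[2.0000, -3.0000], [0.0000, 1.0000]]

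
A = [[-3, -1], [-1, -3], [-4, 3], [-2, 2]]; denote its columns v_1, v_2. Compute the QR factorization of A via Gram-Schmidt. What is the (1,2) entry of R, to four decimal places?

v_1 = (-3, -1, -4, -2); ‖v_1‖ = 5.4772, so q_1 = (-0.5477, -0.1826, -0.7303, -0.3651).
r_{12} = q_1·v_2 = -1.8257.

r_{12} = -1.8257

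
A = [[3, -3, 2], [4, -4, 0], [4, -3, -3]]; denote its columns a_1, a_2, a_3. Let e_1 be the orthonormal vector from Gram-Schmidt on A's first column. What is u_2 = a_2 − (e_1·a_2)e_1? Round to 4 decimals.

a_1 = (3, 4, 4); ‖a_1‖ = 6.4031, so e_1 = (0.4685, 0.6247, 0.6247).
e_1·a_2 = 0.4685·(-3) + 0.6247·(-4) + 0.6247·(-3) = -5.7784.
u_2 = a_2 + 5.7784·e_1 = (-0.2927, -0.3902, 0.6098).

u_2 = (-0.2927, -0.3902, 0.6098)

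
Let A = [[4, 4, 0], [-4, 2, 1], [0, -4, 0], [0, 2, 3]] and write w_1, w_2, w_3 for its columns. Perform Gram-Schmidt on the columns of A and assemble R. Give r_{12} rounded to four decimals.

w_1 = (4, -4, 0, 0); ‖w_1‖ = 5.6569, so e_1 = (0.7071, -0.7071, 0.0000, 0.0000).
r_{12} = e_1·w_2 = 1.4142.

r_{12} = 1.4142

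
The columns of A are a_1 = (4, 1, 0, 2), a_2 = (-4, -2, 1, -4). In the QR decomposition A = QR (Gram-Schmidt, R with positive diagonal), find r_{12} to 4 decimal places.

a_1 = (4, 1, 0, 2); ‖a_1‖ = 4.5826, so e_1 = (0.8729, 0.2182, 0.0000, 0.4364).
r_{12} = e_1·a_2 = -5.6737.

r_{12} = -5.6737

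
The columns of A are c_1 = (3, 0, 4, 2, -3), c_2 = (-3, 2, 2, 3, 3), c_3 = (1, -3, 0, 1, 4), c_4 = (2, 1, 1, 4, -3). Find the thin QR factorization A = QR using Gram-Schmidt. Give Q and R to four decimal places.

Q = [[0.4867, -0.4565, 0.3929, 0.1632], [0.0000, 0.3401, -0.6621, 0.0512], [0.6489, 0.4117, 0.0738, -0.6294], [0.3244, 0.5460, 0.1763, 0.7348], [-0.4867, 0.4565, 0.6089, -0.1861]], R = [[6.1644, -0.6489, -1.1355, 4.3800], [0.0000, 5.8804, 0.8950, 0.6534], [0.0000, 0.0000, 4.9909, -0.9239], [0.0000, 0.0000, 0.0000, 3.2458]]

c_1 = (3, 0, 4, 2, -3); ‖c_1‖ = 6.1644, so e_1 = (0.4867, 0.0000, 0.6489, 0.3244, -0.4867).
e_1·c_2 = 0.4867·(-3) + 0.0000·2 + 0.6489·2 + 0.3244·3 + (-0.4867)·3 = -0.6489.
u_2 = c_2 + 0.6489·e_1 = (-2.6842, 2.0000, 2.4211, 3.2105, 2.6842).
‖u_2‖ = 5.8804, so e_2 = (-0.4565, 0.3401, 0.4117, 0.5460, 0.4565).
e_1·c_3 = 0.4867·1 + 0.0000·(-3) + 0.6489·0 + 0.3244·1 + (-0.4867)·4 = -1.1355; e_2·c_3 = (-0.4565)·1 + 0.3401·(-3) + 0.4117·0 + 0.5460·1 + 0.4565·4 = 0.8950.
u_3 = c_3 + 1.1355·e_1 − 0.8950·e_2 = (1.9612, -3.3044, 0.3683, 0.8798, 3.0388).
‖u_3‖ = 4.9909, so e_3 = (0.3929, -0.6621, 0.0738, 0.1763, 0.6089).
e_1·c_4 = 0.4867·2 + 0.0000·1 + 0.6489·1 + 0.3244·4 + (-0.4867)·(-3) = 4.3800; e_2·c_4 = (-0.4565)·2 + 0.3401·1 + 0.4117·1 + 0.5460·4 + 0.4565·(-3) = 0.6534; e_3·c_4 = 0.3929·2 + (-0.6621)·1 + 0.0738·1 + 0.1763·4 + 0.6089·(-3) = -0.9239.
u_4 = c_4 − 4.3800·e_1 − 0.6534·e_2 + 0.9239·e_3 = (0.5297, 0.1661, -2.0429, 2.3851, -0.6041).
‖u_4‖ = 3.2458, so e_4 = (0.1632, 0.0512, -0.6294, 0.7348, -0.1861).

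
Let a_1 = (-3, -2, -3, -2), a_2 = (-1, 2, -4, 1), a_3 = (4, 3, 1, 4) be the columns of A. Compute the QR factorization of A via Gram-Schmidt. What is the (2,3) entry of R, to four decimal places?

r_{23} = 2.7702

a_1 = (-3, -2, -3, -2); ‖a_1‖ = 5.0990, so q_1 = (-0.5883, -0.3922, -0.5883, -0.3922).
q_1·a_2 = (-0.5883)·(-1) + (-0.3922)·2 + (-0.5883)·(-4) + (-0.3922)·1 = 1.7650.
u_2 = a_2 − 1.7650·q_1 = (0.0385, 2.6923, -2.9615, 1.6923).
‖u_2‖ = 4.3456, so q_2 = (0.0089, 0.6195, -0.6815, 0.3894).
r_{23} = q_2·a_3 = 2.7702.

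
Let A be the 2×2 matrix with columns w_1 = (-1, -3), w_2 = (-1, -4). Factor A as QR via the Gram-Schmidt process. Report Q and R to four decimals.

Q = [[-0.3162, 0.9487], [-0.9487, -0.3162]], R = [[3.1623, 4.1110], [0.0000, 0.3162]]

q_1 = w_1/‖w_1‖ = (-1, -3)/3.1623 = (-0.3162, -0.9487).
r_{12} = q_1·w_2 = 4.1110.
u_2 = w_2 − 4.1110·q_1 = (0.3000, -0.1000).
‖u_2‖ = 0.3162, so q_2 = (0.9487, -0.3162).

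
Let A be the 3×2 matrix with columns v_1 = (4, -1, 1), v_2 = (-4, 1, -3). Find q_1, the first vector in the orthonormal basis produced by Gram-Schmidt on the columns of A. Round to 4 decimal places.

v_1 = (4, -1, 1); ‖v_1‖ = 4.2426, so q_1 = (0.9428, -0.2357, 0.2357).

q_1 = (0.9428, -0.2357, 0.2357)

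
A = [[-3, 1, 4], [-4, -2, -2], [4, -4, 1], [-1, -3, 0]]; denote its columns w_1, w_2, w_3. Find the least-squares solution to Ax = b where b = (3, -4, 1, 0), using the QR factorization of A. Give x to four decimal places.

x = (0.2969, 0.1838, 0.9650)

w_1 = (-3, -4, 4, -1); ‖w_1‖ = 6.4807, so q_1 = (-0.4629, -0.6172, 0.6172, -0.1543).
q_1·w_2 = (-0.4629)·1 + (-0.6172)·(-2) + 0.6172·(-4) + (-0.1543)·(-3) = -1.2344.
u_2 = w_2 + 1.2344·q_1 = (0.4286, -2.7619, -3.2381, -3.1905).
‖u_2‖ = 5.3363, so q_2 = (0.0803, -0.5176, -0.6068, -0.5979).
q_1·w_3 = (-0.4629)·4 + (-0.6172)·(-2) + 0.6172·1 + (-0.1543)·0 = 0.0000; q_2·w_3 = 0.0803·4 + (-0.5176)·(-2) + (-0.6068)·1 + (-0.5979)·0 = 0.7496.
u_3 = w_3 − 0.0000·q_1 − 0.7496·q_2 = (3.9398, -1.6120, 1.4548, 0.4482).
‖u_3‖ = 4.5209, so q_3 = (0.8715, -0.3566, 0.3218, 0.0991).
Qᵀb = (1.6973, 1.7044, 4.3625).
Back-substitute: x_3 = 4.3625/4.5209 = 0.9650.
x_2 = (1.7044 − 0.7496·0.9650)/5.3363 = 0.1838.
x_1 = (1.6973 + 1.2344·0.1838 − 0.0000·0.9650)/6.4807 = 0.2969.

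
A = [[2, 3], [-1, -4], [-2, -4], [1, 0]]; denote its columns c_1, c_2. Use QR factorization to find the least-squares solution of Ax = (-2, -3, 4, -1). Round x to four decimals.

x = (-2.6744, 0.9302)

q_1 = c_1/‖c_1‖ = (2, -1, -2, 1)/3.1623 = (0.6325, -0.3162, -0.6325, 0.3162).
r_{12} = q_1·c_2 = 5.6921.
u_2 = c_2 − 5.6921·q_1 = (-0.6000, -2.2000, -0.4000, -1.8000).
‖u_2‖ = 2.9326, so q_2 = (-0.2046, -0.7502, -0.1364, -0.6138).
Qᵀb = (-3.1623, 2.7280).
Back-substitute: x_2 = 2.7280/2.9326 = 0.9302.
x_1 = (-3.1623 − 5.6921·0.9302)/3.1623 = -2.6744.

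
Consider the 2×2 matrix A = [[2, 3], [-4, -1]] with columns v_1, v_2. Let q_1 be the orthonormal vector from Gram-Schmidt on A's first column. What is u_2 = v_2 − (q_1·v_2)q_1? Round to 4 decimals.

u_2 = (2.0000, 1.0000)

v_1 = (2, -4); ‖v_1‖ = 4.4721, so q_1 = (0.4472, -0.8944).
q_1·v_2 = 0.4472·3 + (-0.8944)·(-1) = 2.2361.
u_2 = v_2 − 2.2361·q_1 = (2.0000, 1.0000).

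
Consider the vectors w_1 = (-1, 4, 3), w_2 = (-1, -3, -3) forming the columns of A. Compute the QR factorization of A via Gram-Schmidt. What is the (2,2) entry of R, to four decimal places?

r_{22} = 1.9014

e_1 = w_1/‖w_1‖ = (-1, 4, 3)/5.0990 = (-0.1961, 0.7845, 0.5883).
r_{12} = e_1·w_2 = -3.9223.
u_2 = w_2 + 3.9223·e_1 = (-1.7692, 0.0769, -0.6923).
r_{22} = ‖u_2‖ = 1.9014.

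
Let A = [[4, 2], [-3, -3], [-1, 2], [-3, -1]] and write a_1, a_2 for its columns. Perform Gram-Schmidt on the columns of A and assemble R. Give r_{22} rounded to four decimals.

r_{22} = 2.9568

a_1 = (4, -3, -1, -3); ‖a_1‖ = 5.9161, so e_1 = (0.6761, -0.5071, -0.1690, -0.5071).
e_1·a_2 = 0.6761·2 + (-0.5071)·(-3) + (-0.1690)·2 + (-0.5071)·(-1) = 3.0426.
u_2 = a_2 − 3.0426·e_1 = (-0.0571, -1.4571, 2.5143, 0.5429).
r_{22} = ‖u_2‖ = 2.9568.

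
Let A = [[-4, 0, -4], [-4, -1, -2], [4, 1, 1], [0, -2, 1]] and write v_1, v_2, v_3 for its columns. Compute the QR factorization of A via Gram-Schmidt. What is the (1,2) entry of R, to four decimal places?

r_{12} = 1.1547

v_1 = (-4, -4, 4, 0); ‖v_1‖ = 6.9282, so q_1 = (-0.5774, -0.5774, 0.5774, 0.0000).
r_{12} = q_1·v_2 = 1.1547.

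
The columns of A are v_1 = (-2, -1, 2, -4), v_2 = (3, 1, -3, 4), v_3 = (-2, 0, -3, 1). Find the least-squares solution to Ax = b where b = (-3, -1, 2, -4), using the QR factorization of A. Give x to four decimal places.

x = (0.5410, -0.5059, 0.1991)

q_1 = v_1/‖v_1‖ = (-2, -1, 2, -4)/5.0000 = (-0.4000, -0.2000, 0.4000, -0.8000).
r_{12} = q_1·v_2 = -5.8000.
u_2 = v_2 + 5.8000·q_1 = (0.6800, -0.1600, -0.6800, -0.6400).
‖u_2‖ = 1.1662, so q_2 = (0.5831, -0.1372, -0.5831, -0.5488).
r_{13} = q_1·v_3 = -1.2000; r_{23} = q_2·v_3 = 0.0343.
u_3 = v_3 + 1.2000·q_1 − 0.0343·q_2 = (-2.5000, -0.2353, -2.5000, 0.0588).
‖u_3‖ = 3.5438, so q_3 = (-0.7054, -0.0664, -0.7054, 0.0166).
Qᵀb = (5.4000, -0.5831, 0.7054).
Back-substitute: x_3 = 0.7054/3.5438 = 0.1991.
x_2 = (-0.5831 − 0.0343·0.1991)/1.1662 = -0.5059.
x_1 = (5.4000 + 5.8000·(-0.5059) + 1.2000·0.1991)/5.0000 = 0.5410.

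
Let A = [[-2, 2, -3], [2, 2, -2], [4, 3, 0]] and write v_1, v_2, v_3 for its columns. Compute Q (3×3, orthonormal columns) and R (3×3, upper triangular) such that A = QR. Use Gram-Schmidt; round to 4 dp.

v_1 = (-2, 2, 4); ‖v_1‖ = 4.8990, so e_1 = (-0.4082, 0.4082, 0.8165).
e_1·v_2 = (-0.4082)·2 + 0.4082·2 + 0.8165·3 = 2.4495.
u_2 = v_2 − 2.4495·e_1 = (3.0000, 1.0000, 1.0000).
‖u_2‖ = 3.3166, so e_2 = (0.9045, 0.3015, 0.3015).
e_1·v_3 = (-0.4082)·(-3) + 0.4082·(-2) + 0.8165·0 = 0.4082; e_2·v_3 = 0.9045·(-3) + 0.3015·(-2) + 0.3015·0 = -3.3166.
u_3 = v_3 − 0.4082·e_1 + 3.3166·e_2 = (0.1667, -1.1667, 0.6667).
‖u_3‖ = 1.3540, so e_3 = (0.1231, -0.8616, 0.4924).

Q = [[-0.4082, 0.9045, 0.1231], [0.4082, 0.3015, -0.8616], [0.8165, 0.3015, 0.4924]], R = [[4.8990, 2.4495, 0.4082], [0.0000, 3.3166, -3.3166], [0.0000, 0.0000, 1.3540]]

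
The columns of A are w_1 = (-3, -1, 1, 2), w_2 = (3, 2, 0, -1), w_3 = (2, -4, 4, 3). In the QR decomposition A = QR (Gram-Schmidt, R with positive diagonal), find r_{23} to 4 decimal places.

r_{23} = 1.1694

w_1 = (-3, -1, 1, 2); ‖w_1‖ = 3.8730, so e_1 = (-0.7746, -0.2582, 0.2582, 0.5164).
e_1·w_2 = (-0.7746)·3 + (-0.2582)·2 + 0.2582·0 + 0.5164·(-1) = -3.3566.
u_2 = w_2 + 3.3566·e_1 = (0.4000, 1.1333, 0.8667, 0.7333).
‖u_2‖ = 1.6533, so e_2 = (0.2419, 0.6855, 0.5242, 0.4436).
r_{23} = e_2·w_3 = 1.1694.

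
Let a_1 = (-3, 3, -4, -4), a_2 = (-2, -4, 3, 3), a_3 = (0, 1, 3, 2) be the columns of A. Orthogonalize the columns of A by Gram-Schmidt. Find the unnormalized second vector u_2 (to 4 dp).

a_1 = (-3, 3, -4, -4); ‖a_1‖ = 7.0711, so q_1 = (-0.4243, 0.4243, -0.5657, -0.5657).
q_1·a_2 = (-0.4243)·(-2) + 0.4243·(-4) + (-0.5657)·3 + (-0.5657)·3 = -4.2426.
u_2 = a_2 + 4.2426·q_1 = (-3.8000, -2.2000, 0.6000, 0.6000).

u_2 = (-3.8000, -2.2000, 0.6000, 0.6000)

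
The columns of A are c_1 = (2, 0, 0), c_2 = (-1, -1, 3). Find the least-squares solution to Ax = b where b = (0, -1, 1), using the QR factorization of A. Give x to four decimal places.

x = (0.2000, 0.4000)

c_1 = (2, 0, 0); ‖c_1‖ = 2.0000, so e_1 = (1.0000, 0.0000, 0.0000).
e_1·c_2 = 1.0000·(-1) + 0.0000·(-1) + 0.0000·3 = -1.0000.
u_2 = c_2 + 1.0000·e_1 = (0.0000, -1.0000, 3.0000).
‖u_2‖ = 3.1623, so e_2 = (0.0000, -0.3162, 0.9487).
Qᵀb = (0.0000, 1.2649).
Back-substitute: x_2 = 1.2649/3.1623 = 0.4000.
x_1 = (0.0000 + 1.0000·0.4000)/2.0000 = 0.2000.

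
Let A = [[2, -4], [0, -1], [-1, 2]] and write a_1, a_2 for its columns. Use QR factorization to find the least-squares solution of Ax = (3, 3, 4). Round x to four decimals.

a_1 = (2, 0, -1); ‖a_1‖ = 2.2361, so q_1 = (0.8944, 0.0000, -0.4472).
q_1·a_2 = 0.8944·(-4) + 0.0000·(-1) + (-0.4472)·2 = -4.4721.
u_2 = a_2 + 4.4721·q_1 = (0.0000, -1.0000, 0.0000).
‖u_2‖ = 1.0000, so q_2 = (0.0000, -1.0000, 0.0000).
Qᵀb = (0.8944, -3.0000).
Back-substitute: x_2 = -3.0000/1.0000 = -3.0000.
x_1 = (0.8944 + 4.4721·(-3.0000))/2.2361 = -5.6000.

x = (-5.6000, -3.0000)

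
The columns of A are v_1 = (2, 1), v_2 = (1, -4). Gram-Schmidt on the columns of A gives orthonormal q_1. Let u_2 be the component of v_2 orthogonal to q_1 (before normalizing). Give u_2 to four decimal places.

q_1 = v_1/‖v_1‖ = (2, 1)/2.2361 = (0.8944, 0.4472).
r_{12} = q_1·v_2 = -0.8944.
u_2 = v_2 + 0.8944·q_1 = (1.8000, -3.6000).

u_2 = (1.8000, -3.6000)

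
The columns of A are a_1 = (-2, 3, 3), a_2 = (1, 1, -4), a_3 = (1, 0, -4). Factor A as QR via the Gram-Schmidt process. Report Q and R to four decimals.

q_1 = a_1/‖a_1‖ = (-2, 3, 3)/4.6904 = (-0.4264, 0.6396, 0.6396).
r_{12} = q_1·a_2 = -2.3452.
u_2 = a_2 + 2.3452·q_1 = (0.0000, 2.5000, -2.5000).
‖u_2‖ = 3.5355, so q_2 = (0.0000, 0.7071, -0.7071).
r_{13} = q_1·a_3 = -2.9848; r_{23} = q_2·a_3 = 2.8284.
u_3 = a_3 + 2.9848·q_1 − 2.8284·q_2 = (-0.2727, -0.0909, -0.0909).
‖u_3‖ = 0.3015, so q_3 = (-0.9045, -0.3015, -0.3015).

Q = [[-0.4264, 0.0000, -0.9045], [0.6396, 0.7071, -0.3015], [0.6396, -0.7071, -0.3015]], R = [[4.6904, -2.3452, -2.9848], [0.0000, 3.5355, 2.8284], [0.0000, 0.0000, 0.3015]]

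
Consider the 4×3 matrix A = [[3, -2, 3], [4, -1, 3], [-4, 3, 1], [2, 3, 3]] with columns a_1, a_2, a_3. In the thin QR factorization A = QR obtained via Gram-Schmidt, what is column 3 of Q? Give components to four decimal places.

e_3 = (0.6887, 0.2273, 0.6742, -0.1393)

e_1 = a_1/‖a_1‖ = (3, 4, -4, 2)/6.7082 = (0.4472, 0.5963, -0.5963, 0.2981).
r_{12} = e_1·a_2 = -2.3851.
u_2 = a_2 + 2.3851·e_1 = (-0.9333, 0.4222, 1.5778, 3.7111).
‖u_2‖ = 4.1607, so e_2 = (-0.2243, 0.1015, 0.3792, 0.8920).
r_{13} = e_1·a_3 = 3.4286; r_{23} = e_2·a_3 = 2.6865.
u_3 = a_3 − 3.4286·e_1 − 2.6865·e_2 = (2.0693, 0.6829, 2.0257, -0.4185).
‖u_3‖ = 3.0045, so e_3 = (0.6887, 0.2273, 0.6742, -0.1393).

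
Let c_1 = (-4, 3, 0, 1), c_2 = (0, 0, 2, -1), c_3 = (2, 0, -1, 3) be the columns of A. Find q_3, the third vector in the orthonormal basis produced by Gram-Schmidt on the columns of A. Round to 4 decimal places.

q_3 = (0.3879, 0.2530, 0.3964, 0.7927)

c_1 = (-4, 3, 0, 1); ‖c_1‖ = 5.0990, so q_1 = (-0.7845, 0.5883, 0.0000, 0.1961).
q_1·c_2 = (-0.7845)·0 + 0.5883·0 + 0.0000·2 + 0.1961·(-1) = -0.1961.
u_2 = c_2 + 0.1961·q_1 = (-0.1538, 0.1154, 2.0000, -0.9615).
‖u_2‖ = 2.2275, so q_2 = (-0.0691, 0.0518, 0.8979, -0.4317).
q_1·c_3 = (-0.7845)·2 + 0.5883·0 + 0.0000·(-1) + 0.1961·3 = -0.9806; q_2·c_3 = (-0.0691)·2 + 0.0518·0 + 0.8979·(-1) + (-0.4317)·3 = -2.3311.
u_3 = c_3 + 0.9806·q_1 + 2.3311·q_2 = (1.0698, 0.6977, 1.0930, 2.1860).
‖u_3‖ = 2.7577, so q_3 = (0.3879, 0.2530, 0.3964, 0.7927).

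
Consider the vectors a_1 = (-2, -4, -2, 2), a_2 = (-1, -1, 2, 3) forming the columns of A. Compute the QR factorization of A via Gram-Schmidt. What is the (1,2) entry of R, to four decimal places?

r_{12} = 1.5119

q_1 = a_1/‖a_1‖ = (-2, -4, -2, 2)/5.2915 = (-0.3780, -0.7559, -0.3780, 0.3780).
r_{12} = q_1·a_2 = 1.5119.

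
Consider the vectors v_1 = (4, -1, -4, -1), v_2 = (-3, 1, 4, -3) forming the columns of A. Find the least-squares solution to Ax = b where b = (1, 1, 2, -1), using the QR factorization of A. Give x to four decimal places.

q_1 = v_1/‖v_1‖ = (4, -1, -4, -1)/5.8310 = (0.6860, -0.1715, -0.6860, -0.1715).
r_{12} = q_1·v_2 = -4.4590.
u_2 = v_2 + 4.4590·q_1 = (0.0588, 0.2353, 0.9412, -3.7647).
‖u_2‖ = 3.8881, so q_2 = (0.0151, 0.0605, 0.2421, -0.9683).
Qᵀb = (-0.6860, 1.5280).
Back-substitute: x_2 = 1.5280/3.8881 = 0.3930.
x_1 = (-0.6860 + 4.4590·0.3930)/5.8310 = 0.1829.

x = (0.1829, 0.3930)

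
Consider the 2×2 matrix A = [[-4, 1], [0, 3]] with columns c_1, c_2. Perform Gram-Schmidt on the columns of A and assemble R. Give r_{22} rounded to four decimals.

r_{22} = 3.0000

c_1 = (-4, 0); ‖c_1‖ = 4.0000, so e_1 = (-1.0000, 0.0000).
e_1·c_2 = (-1.0000)·1 + 0.0000·3 = -1.0000.
u_2 = c_2 + 1.0000·e_1 = (0.0000, 3.0000).
r_{22} = ‖u_2‖ = 3.0000.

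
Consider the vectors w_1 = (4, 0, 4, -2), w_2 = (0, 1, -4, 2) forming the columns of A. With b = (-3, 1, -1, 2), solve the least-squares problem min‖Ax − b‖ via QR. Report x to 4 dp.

x = (-0.6742, -0.2135)

q_1 = w_1/‖w_1‖ = (4, 0, 4, -2)/6.0000 = (0.6667, 0.0000, 0.6667, -0.3333).
r_{12} = q_1·w_2 = -3.3333.
u_2 = w_2 + 3.3333·q_1 = (2.2222, 1.0000, -1.7778, 0.8889).
‖u_2‖ = 3.1447, so q_2 = (0.7067, 0.3180, -0.5653, 0.2827).
Qᵀb = (-3.3333, -0.6713).
Back-substitute: x_2 = -0.6713/3.1447 = -0.2135.
x_1 = (-3.3333 + 3.3333·(-0.2135))/6.0000 = -0.6742.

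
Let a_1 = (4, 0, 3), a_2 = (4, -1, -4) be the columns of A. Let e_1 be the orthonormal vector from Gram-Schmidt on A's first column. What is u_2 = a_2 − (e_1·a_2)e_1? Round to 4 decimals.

u_2 = (3.3600, -1.0000, -4.4800)

a_1 = (4, 0, 3); ‖a_1‖ = 5.0000, so e_1 = (0.8000, 0.0000, 0.6000).
e_1·a_2 = 0.8000·4 + 0.0000·(-1) + 0.6000·(-4) = 0.8000.
u_2 = a_2 − 0.8000·e_1 = (3.3600, -1.0000, -4.4800).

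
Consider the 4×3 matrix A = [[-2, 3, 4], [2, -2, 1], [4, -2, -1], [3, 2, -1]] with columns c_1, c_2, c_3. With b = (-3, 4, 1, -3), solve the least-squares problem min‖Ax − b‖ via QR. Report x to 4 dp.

x = (-0.1010, -1.4211, 0.3630)

c_1 = (-2, 2, 4, 3); ‖c_1‖ = 5.7446, so e_1 = (-0.3482, 0.3482, 0.6963, 0.5222).
e_1·c_2 = (-0.3482)·3 + 0.3482·(-2) + 0.6963·(-2) + 0.5222·2 = -2.0889.
u_2 = c_2 + 2.0889·e_1 = (2.2727, -1.2727, -0.5455, 3.0909).
‖u_2‖ = 4.0788, so e_2 = (0.5572, -0.3120, -0.1337, 0.7578).
e_1·c_3 = (-0.3482)·4 + 0.3482·1 + 0.6963·(-1) + 0.5222·(-1) = -2.2630; e_2·c_3 = 0.5572·4 + (-0.3120)·1 + (-0.1337)·(-1) + 0.7578·(-1) = 1.2927.
u_3 = c_3 + 2.2630·e_1 − 1.2927·e_2 = (2.4918, 2.1913, 0.7486, -0.7978).
‖u_3‖ = 3.4939, so e_3 = (0.7132, 0.6272, 0.2143, -0.2283).
Qᵀb = (1.5667, -5.3269, 1.2684).
Back-substitute: x_3 = 1.2684/3.4939 = 0.3630.
x_2 = (-5.3269 − 1.2927·0.3630)/4.0788 = -1.4211.
x_1 = (1.5667 + 2.0889·(-1.4211) + 2.2630·0.3630)/5.7446 = -0.1010.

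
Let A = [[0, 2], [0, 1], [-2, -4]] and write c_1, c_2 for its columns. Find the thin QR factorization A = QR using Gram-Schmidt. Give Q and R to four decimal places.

q_1 = c_1/‖c_1‖ = (0, 0, -2)/2.0000 = (0.0000, 0.0000, -1.0000).
r_{12} = q_1·c_2 = 4.0000.
u_2 = c_2 − 4.0000·q_1 = (2.0000, 1.0000, 0.0000).
‖u_2‖ = 2.2361, so q_2 = (0.8944, 0.4472, 0.0000).

Q = [[0.0000, 0.8944], [0.0000, 0.4472], [-1.0000, 0.0000]], R = [[2.0000, 4.0000], [0.0000, 2.2361]]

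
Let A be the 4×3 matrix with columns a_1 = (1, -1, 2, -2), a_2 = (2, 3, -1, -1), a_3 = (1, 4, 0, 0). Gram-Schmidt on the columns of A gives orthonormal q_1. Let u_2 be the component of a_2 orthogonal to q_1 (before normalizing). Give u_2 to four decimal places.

a_1 = (1, -1, 2, -2); ‖a_1‖ = 3.1623, so q_1 = (0.3162, -0.3162, 0.6325, -0.6325).
q_1·a_2 = 0.3162·2 + (-0.3162)·3 + 0.6325·(-1) + (-0.6325)·(-1) = -0.3162.
u_2 = a_2 + 0.3162·q_1 = (2.1000, 2.9000, -0.8000, -1.2000).

u_2 = (2.1000, 2.9000, -0.8000, -1.2000)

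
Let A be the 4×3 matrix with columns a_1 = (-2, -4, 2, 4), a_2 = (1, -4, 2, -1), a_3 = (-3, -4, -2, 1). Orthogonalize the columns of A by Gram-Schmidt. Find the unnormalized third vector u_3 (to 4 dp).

a_1 = (-2, -4, 2, 4); ‖a_1‖ = 6.3246, so q_1 = (-0.3162, -0.6325, 0.3162, 0.6325).
q_1·a_2 = (-0.3162)·1 + (-0.6325)·(-4) + 0.3162·2 + 0.6325·(-1) = 2.2136.
u_2 = a_2 − 2.2136·q_1 = (1.7000, -2.6000, 1.3000, -2.4000).
‖u_2‖ = 4.1352, so q_2 = (0.4111, -0.6287, 0.3144, -0.5804).
q_1·a_3 = (-0.3162)·(-3) + (-0.6325)·(-4) + 0.3162·(-2) + 0.6325·1 = 3.4785; q_2·a_3 = 0.4111·(-3) + (-0.6287)·(-4) + 0.3144·(-2) + (-0.5804)·1 = 0.0725.
u_3 = a_3 − 3.4785·q_1 − 0.0725·q_2 = (-1.9298, -1.7544, -3.1228, -1.1579).

u_3 = (-1.9298, -1.7544, -3.1228, -1.1579)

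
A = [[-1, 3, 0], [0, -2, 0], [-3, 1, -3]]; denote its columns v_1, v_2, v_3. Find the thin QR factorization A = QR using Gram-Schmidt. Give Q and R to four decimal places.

Q = [[-0.3162, 0.7442, 0.5883], [0.0000, -0.6202, 0.7845], [-0.9487, -0.2481, -0.1961]], R = [[3.1623, -1.8974, 2.8460], [0.0000, 3.2249, 0.7442], [0.0000, 0.0000, 0.5883]]

v_1 = (-1, 0, -3); ‖v_1‖ = 3.1623, so q_1 = (-0.3162, 0.0000, -0.9487).
q_1·v_2 = (-0.3162)·3 + 0.0000·(-2) + (-0.9487)·1 = -1.8974.
u_2 = v_2 + 1.8974·q_1 = (2.4000, -2.0000, -0.8000).
‖u_2‖ = 3.2249, so q_2 = (0.7442, -0.6202, -0.2481).
q_1·v_3 = (-0.3162)·0 + 0.0000·0 + (-0.9487)·(-3) = 2.8460; q_2·v_3 = 0.7442·0 + (-0.6202)·0 + (-0.2481)·(-3) = 0.7442.
u_3 = v_3 − 2.8460·q_1 − 0.7442·q_2 = (0.3462, 0.4615, -0.1154).
‖u_3‖ = 0.5883, so q_3 = (0.5883, 0.7845, -0.1961).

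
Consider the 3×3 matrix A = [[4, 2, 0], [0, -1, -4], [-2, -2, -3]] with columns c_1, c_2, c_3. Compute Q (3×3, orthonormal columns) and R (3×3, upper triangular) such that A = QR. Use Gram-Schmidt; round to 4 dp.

Q = [[0.8944, -0.2981, 0.3333], [0.0000, -0.7454, -0.6667], [-0.4472, -0.5963, 0.6667]], R = [[4.4721, 2.6833, 1.3416], [0.0000, 1.3416, 4.7703], [0.0000, 0.0000, 0.6667]]

e_1 = c_1/‖c_1‖ = (4, 0, -2)/4.4721 = (0.8944, 0.0000, -0.4472).
r_{12} = e_1·c_2 = 2.6833.
u_2 = c_2 − 2.6833·e_1 = (-0.4000, -1.0000, -0.8000).
‖u_2‖ = 1.3416, so e_2 = (-0.2981, -0.7454, -0.5963).
r_{13} = e_1·c_3 = 1.3416; r_{23} = e_2·c_3 = 4.7703.
u_3 = c_3 − 1.3416·e_1 − 4.7703·e_2 = (0.2222, -0.4444, 0.4444).
‖u_3‖ = 0.6667, so e_3 = (0.3333, -0.6667, 0.6667).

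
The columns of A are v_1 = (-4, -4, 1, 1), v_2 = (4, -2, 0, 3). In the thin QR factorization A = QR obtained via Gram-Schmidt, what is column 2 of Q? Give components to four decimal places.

v_1 = (-4, -4, 1, 1); ‖v_1‖ = 5.8310, so q_1 = (-0.6860, -0.6860, 0.1715, 0.1715).
q_1·v_2 = (-0.6860)·4 + (-0.6860)·(-2) + 0.1715·0 + 0.1715·3 = -0.8575.
u_2 = v_2 + 0.8575·q_1 = (3.4118, -2.5882, 0.1471, 3.1471).
‖u_2‖ = 5.3165, so q_2 = (0.6417, -0.4868, 0.0277, 0.5919).

q_2 = (0.6417, -0.4868, 0.0277, 0.5919)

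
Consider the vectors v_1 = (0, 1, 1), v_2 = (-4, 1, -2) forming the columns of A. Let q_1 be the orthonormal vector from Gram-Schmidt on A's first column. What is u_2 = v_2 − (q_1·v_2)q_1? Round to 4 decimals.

q_1 = v_1/‖v_1‖ = (0, 1, 1)/1.4142 = (0.0000, 0.7071, 0.7071).
r_{12} = q_1·v_2 = -0.7071.
u_2 = v_2 + 0.7071·q_1 = (-4.0000, 1.5000, -1.5000).

u_2 = (-4.0000, 1.5000, -1.5000)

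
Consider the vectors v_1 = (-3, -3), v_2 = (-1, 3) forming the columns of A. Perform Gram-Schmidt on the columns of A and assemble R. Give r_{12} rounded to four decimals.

r_{12} = -1.4142

q_1 = v_1/‖v_1‖ = (-3, -3)/4.2426 = (-0.7071, -0.7071).
r_{12} = q_1·v_2 = -1.4142.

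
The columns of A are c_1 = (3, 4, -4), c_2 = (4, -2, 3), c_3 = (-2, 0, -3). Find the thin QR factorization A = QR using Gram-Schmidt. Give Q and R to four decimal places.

e_1 = c_1/‖c_1‖ = (3, 4, -4)/6.4031 = (0.4685, 0.6247, -0.6247).
r_{12} = e_1·c_2 = -1.2494.
u_2 = c_2 + 1.2494·e_1 = (4.5854, -1.2195, 2.2195).
‖u_2‖ = 5.2382, so e_2 = (0.8754, -0.2328, 0.4237).
r_{13} = e_1·c_3 = 0.9370; r_{23} = e_2·c_3 = -3.0219.
u_3 = c_3 − 0.9370·e_1 + 3.0219·e_2 = (0.2062, -1.2889, -1.1342).
‖u_3‖ = 1.7292, so e_3 = (0.1193, -0.7454, -0.6559).

Q = [[0.4685, 0.8754, 0.1193], [0.6247, -0.2328, -0.7454], [-0.6247, 0.4237, -0.6559]], R = [[6.4031, -1.2494, 0.9370], [0.0000, 5.2382, -3.0219], [0.0000, 0.0000, 1.7292]]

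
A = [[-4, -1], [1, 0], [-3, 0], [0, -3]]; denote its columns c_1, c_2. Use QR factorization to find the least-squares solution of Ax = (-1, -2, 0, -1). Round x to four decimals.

c_1 = (-4, 1, -3, 0); ‖c_1‖ = 5.0990, so q_1 = (-0.7845, 0.1961, -0.5883, 0.0000).
q_1·c_2 = (-0.7845)·(-1) + 0.1961·0 + (-0.5883)·0 + 0.0000·(-3) = 0.7845.
u_2 = c_2 − 0.7845·q_1 = (-0.3846, -0.1538, 0.4615, -3.0000).
‖u_2‖ = 3.0634, so q_2 = (-0.1256, -0.0502, 0.1507, -0.9793).
Qᵀb = (0.3922, 1.2053).
Back-substitute: x_2 = 1.2053/3.0634 = 0.3934.
x_1 = (0.3922 − 0.7845·0.3934)/5.0990 = 0.0164.

x = (0.0164, 0.3934)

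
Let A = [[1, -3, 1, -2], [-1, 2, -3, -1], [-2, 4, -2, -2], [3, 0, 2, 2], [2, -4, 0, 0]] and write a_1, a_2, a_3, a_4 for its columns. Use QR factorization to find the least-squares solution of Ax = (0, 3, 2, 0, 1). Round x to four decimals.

x = (0.9698, 0.2469, -1.0345, -0.4177)

a_1 = (1, -1, -2, 3, 2); ‖a_1‖ = 4.3589, so q_1 = (0.2294, -0.2294, -0.4588, 0.6882, 0.4588).
q_1·a_2 = 0.2294·(-3) + (-0.2294)·2 + (-0.4588)·4 + 0.6882·0 + 0.4588·(-4) = -4.8177.
u_2 = a_2 + 4.8177·q_1 = (-1.8947, 0.8947, 1.7895, 3.3158, -1.7895).
‖u_2‖ = 4.6679, so q_2 = (-0.4059, 0.1917, 0.3834, 0.7103, -0.3834).
q_1·a_3 = 0.2294·1 + (-0.2294)·(-3) + (-0.4588)·(-2) + 0.6882·2 + 0.4588·0 = 3.2118; q_2·a_3 = (-0.4059)·1 + 0.1917·(-3) + 0.3834·(-2) + 0.7103·2 + (-0.3834)·0 = -0.3270.
u_3 = a_3 − 3.2118·q_1 + 0.3270·q_2 = (0.1304, -2.2005, -0.4010, 0.0217, -1.5990).
‖u_3‖ = 2.7527, so q_3 = (0.0474, -0.7994, -0.1457, 0.0079, -0.5809).
q_1·a_4 = 0.2294·(-2) + (-0.2294)·(-1) + (-0.4588)·(-2) + 0.6882·2 + 0.4588·0 = 2.0647; q_2·a_4 = (-0.4059)·(-2) + 0.1917·(-1) + 0.3834·(-2) + 0.7103·2 + (-0.3834)·0 = 1.2741; q_3·a_4 = 0.0474·(-2) + (-0.7994)·(-1) + (-0.1457)·(-2) + 0.0079·2 + (-0.5809)·0 = 1.0117.
u_4 = a_4 − 2.0647·q_1 − 1.2741·q_2 − 1.0117·q_3 = (-2.0045, 0.0383, -1.3937, -0.3341, 0.1288).
‖u_4‖ = 2.4678, so q_4 = (-0.8123, 0.0155, -0.5648, -0.1354, 0.0522).
Qᵀb = (-1.1471, 0.9584, -3.2704, -1.0308).
Back-substitute: x_4 = -1.0308/2.4678 = -0.4177.
x_3 = (-3.2704 − 1.0117·(-0.4177))/2.7527 = -1.0345.
x_2 = (0.9584 + 0.3270·(-1.0345) − 1.2741·(-0.4177))/4.6679 = 0.2469.
x_1 = (-1.1471 + 4.8177·0.2469 − 3.2118·(-1.0345) − 2.0647·(-0.4177))/4.3589 = 0.9698.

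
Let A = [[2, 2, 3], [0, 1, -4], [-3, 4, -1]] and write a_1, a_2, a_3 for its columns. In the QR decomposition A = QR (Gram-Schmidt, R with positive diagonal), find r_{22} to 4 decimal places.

r_{22} = 4.0096

a_1 = (2, 0, -3); ‖a_1‖ = 3.6056, so q_1 = (0.5547, 0.0000, -0.8321).
q_1·a_2 = 0.5547·2 + 0.0000·1 + (-0.8321)·4 = -2.2188.
u_2 = a_2 + 2.2188·q_1 = (3.2308, 1.0000, 2.1538).
r_{22} = ‖u_2‖ = 4.0096.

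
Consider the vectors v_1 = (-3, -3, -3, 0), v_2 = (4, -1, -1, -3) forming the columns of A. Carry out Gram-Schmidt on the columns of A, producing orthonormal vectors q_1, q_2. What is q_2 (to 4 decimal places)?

q_2 = (0.6580, -0.3290, -0.3290, -0.5922)

q_1 = v_1/‖v_1‖ = (-3, -3, -3, 0)/5.1962 = (-0.5774, -0.5774, -0.5774, 0.0000).
r_{12} = q_1·v_2 = -1.1547.
u_2 = v_2 + 1.1547·q_1 = (3.3333, -1.6667, -1.6667, -3.0000).
‖u_2‖ = 5.0662, so q_2 = (0.6580, -0.3290, -0.3290, -0.5922).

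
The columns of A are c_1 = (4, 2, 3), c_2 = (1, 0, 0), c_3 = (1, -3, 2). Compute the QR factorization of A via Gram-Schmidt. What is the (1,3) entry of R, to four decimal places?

q_1 = c_1/‖c_1‖ = (4, 2, 3)/5.3852 = (0.7428, 0.3714, 0.5571).
r_{13} = q_1·c_3 = 0.7428.

r_{13} = 0.7428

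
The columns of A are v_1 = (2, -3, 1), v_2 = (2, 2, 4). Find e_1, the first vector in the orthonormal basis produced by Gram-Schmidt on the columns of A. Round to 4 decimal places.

e_1 = (0.5345, -0.8018, 0.2673)

v_1 = (2, -3, 1); ‖v_1‖ = 3.7417, so e_1 = (0.5345, -0.8018, 0.2673).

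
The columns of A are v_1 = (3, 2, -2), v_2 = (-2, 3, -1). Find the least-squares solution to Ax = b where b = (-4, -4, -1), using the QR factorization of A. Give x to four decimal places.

x = (-1.0513, -0.0641)

e_1 = v_1/‖v_1‖ = (3, 2, -2)/4.1231 = (0.7276, 0.4851, -0.4851).
r_{12} = e_1·v_2 = 0.4851.
u_2 = v_2 − 0.4851·e_1 = (-2.3529, 2.7647, -0.7647).
‖u_2‖ = 3.7101, so e_2 = (-0.6342, 0.7452, -0.2061).
Qᵀb = (-4.3656, -0.2378).
Back-substitute: x_2 = -0.2378/3.7101 = -0.0641.
x_1 = (-4.3656 − 0.4851·(-0.0641))/4.1231 = -1.0513.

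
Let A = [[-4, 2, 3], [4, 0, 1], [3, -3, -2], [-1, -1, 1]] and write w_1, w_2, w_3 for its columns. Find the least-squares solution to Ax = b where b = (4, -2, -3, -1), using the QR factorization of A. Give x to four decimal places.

w_1 = (-4, 4, 3, -1); ‖w_1‖ = 6.4807, so q_1 = (-0.6172, 0.6172, 0.4629, -0.1543).
q_1·w_2 = (-0.6172)·2 + 0.6172·0 + 0.4629·(-3) + (-0.1543)·(-1) = -2.4689.
u_2 = w_2 + 2.4689·q_1 = (0.4762, 1.5238, -1.8571, -1.3810).
‖u_2‖ = 2.8115, so q_2 = (0.1694, 0.5420, -0.6605, -0.4912).
q_1·w_3 = (-0.6172)·3 + 0.6172·1 + 0.4629·(-2) + (-0.1543)·1 = -2.3146; q_2·w_3 = 0.1694·3 + 0.5420·1 + (-0.6605)·(-2) + (-0.4912)·1 = 1.8800.
u_3 = w_3 + 2.3146·q_1 − 1.8800·q_2 = (1.2530, 1.4096, 0.3133, 1.5663).
‖u_3‖ = 2.4715, so q_3 = (0.5070, 0.5704, 0.1267, 0.6337).
Qᵀb = (-4.9377, 2.0663, -0.1267).
Back-substitute: x_3 = -0.1267/2.4715 = -0.0513.
x_2 = (2.0663 − 1.8800·(-0.0513))/2.8115 = 0.7692.
x_1 = (-4.9377 + 2.4689·0.7692 + 2.3146·(-0.0513))/6.4807 = -0.4872.

x = (-0.4872, 0.7692, -0.0513)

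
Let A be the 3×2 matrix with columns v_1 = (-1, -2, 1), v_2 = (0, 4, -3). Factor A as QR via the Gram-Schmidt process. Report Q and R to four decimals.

Q = [[-0.4082, -0.8339], [-0.8165, 0.1516], [0.4082, -0.5307]], R = [[2.4495, -4.4907], [0.0000, 2.1985]]

v_1 = (-1, -2, 1); ‖v_1‖ = 2.4495, so q_1 = (-0.4082, -0.8165, 0.4082).
q_1·v_2 = (-0.4082)·0 + (-0.8165)·4 + 0.4082·(-3) = -4.4907.
u_2 = v_2 + 4.4907·q_1 = (-1.8333, 0.3333, -1.1667).
‖u_2‖ = 2.1985, so q_2 = (-0.8339, 0.1516, -0.5307).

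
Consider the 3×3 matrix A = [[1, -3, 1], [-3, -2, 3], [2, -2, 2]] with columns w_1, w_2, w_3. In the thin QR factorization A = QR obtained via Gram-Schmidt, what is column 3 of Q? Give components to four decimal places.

e_3 = (-0.6496, 0.2598, 0.7145)

e_1 = w_1/‖w_1‖ = (1, -3, 2)/3.7417 = (0.2673, -0.8018, 0.5345).
r_{12} = e_1·w_2 = -0.2673.
u_2 = w_2 + 0.2673·e_1 = (-2.9286, -2.2143, -1.8571).
‖u_2‖ = 4.1144, so e_2 = (-0.7118, -0.5382, -0.4514).
r_{13} = e_1·w_3 = -1.0690; r_{23} = e_2·w_3 = -3.2290.
u_3 = w_3 + 1.0690·e_1 + 3.2290·e_2 = (-1.0127, 0.4051, 1.1139).
‖u_3‖ = 1.5590, so e_3 = (-0.6496, 0.2598, 0.7145).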